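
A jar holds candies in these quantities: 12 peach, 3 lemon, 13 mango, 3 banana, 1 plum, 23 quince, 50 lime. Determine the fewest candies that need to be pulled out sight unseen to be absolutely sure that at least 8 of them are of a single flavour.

The 7 flavours are the holes; the candies drawn are the pigeons.
To avoid 8 of any one flavour, the worst case takes at most 7 of each flavour, or every candy of a flavour that has fewer than 7.
That gives 7 + 3 + 7 + 3 + 1 + 7 + 7 = 35 candies with no flavour reaching 8.
The next candy forces some flavour to 8, so 35 + 1 = 36.

36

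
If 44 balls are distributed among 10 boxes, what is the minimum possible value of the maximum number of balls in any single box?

By the pigeonhole principle, the 10 boxes are the holes and the 44 balls are the pigeons.
If every box held at most 4 balls, the total would be at most 10 × 4 = 40, which is less than 44.
So some box holds at least ⌈44/10⌉ = 5 balls.

5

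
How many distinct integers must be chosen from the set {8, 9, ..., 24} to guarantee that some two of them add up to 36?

Group the elements by complementary pair {x, 36−x}: {12,24}, {13,23}, {14,22}, …, giving 6 two-element pairs, the single value 18 (it cannot pair with itself since the integers are distinct), and 4 integers whose partner 36−x falls outside [8,24].
By the pigeonhole principle, treating each of those 11 groups as a pigeonhole, one can pick one integer per group — 11 integers — with no two summing to 36.
The 12th integer lands in an occupied pair, forcing a sum of 36.

12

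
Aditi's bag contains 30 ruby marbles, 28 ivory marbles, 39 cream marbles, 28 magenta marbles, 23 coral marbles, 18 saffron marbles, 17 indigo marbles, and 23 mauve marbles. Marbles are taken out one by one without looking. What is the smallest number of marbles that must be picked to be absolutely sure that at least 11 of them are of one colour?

81

The 8 colours are the holes; the marbles drawn are the pigeons.
To avoid 11 of any one colour, the worst case takes at most 10 of each colour.
That gives 10 + 10 + 10 + 10 + 10 + 10 + 10 + 10 = 80 marbles with no colour reaching 11.
The next marble forces some colour to 11, so 80 + 1 = 81.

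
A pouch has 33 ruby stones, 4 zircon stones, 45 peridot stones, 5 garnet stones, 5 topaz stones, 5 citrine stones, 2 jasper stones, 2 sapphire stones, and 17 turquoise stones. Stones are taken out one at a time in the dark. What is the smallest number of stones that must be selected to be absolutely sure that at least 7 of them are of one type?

The 9 types are the holes; the stones drawn are the pigeons.
To avoid 7 of any one type, the worst case takes at most 6 of each type, or every stone of a type that has fewer than 6.
That gives 6 + 4 + 6 + 5 + 5 + 5 + 2 + 2 + 6 = 41 stones with no type reaching 7.
The next stone forces some type to 7, so 41 + 1 = 42.

42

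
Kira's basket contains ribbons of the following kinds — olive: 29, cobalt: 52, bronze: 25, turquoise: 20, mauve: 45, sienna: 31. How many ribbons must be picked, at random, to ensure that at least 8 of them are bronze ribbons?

In the worst case for collecting bronze ribbons, every non-bronze ribbon comes out first.
There are 29 + 52 + 20 + 45 + 31 = 177 non-bronze ribbons altogether.
After those, each further ribbon must be bronze, so 177 + 8 = 185 draws guarantee 8 bronze ribbons.

185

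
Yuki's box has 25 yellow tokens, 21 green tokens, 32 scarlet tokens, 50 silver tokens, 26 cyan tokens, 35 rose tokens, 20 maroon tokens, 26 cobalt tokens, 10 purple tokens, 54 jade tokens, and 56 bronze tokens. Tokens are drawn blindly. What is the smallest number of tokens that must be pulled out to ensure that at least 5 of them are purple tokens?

In the worst case for collecting purple tokens, every non-purple token comes out first.
There are 25 + 21 + 32 + 50 + 26 + 35 + 20 + 26 + 54 + 56 = 345 non-purple tokens altogether.
After those, each further token must be purple, so 345 + 5 = 350 draws guarantee 5 purple tokens.

350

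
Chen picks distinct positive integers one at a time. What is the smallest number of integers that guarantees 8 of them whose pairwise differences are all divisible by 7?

50

Integers whose pairwise differences are multiples of 7 are exactly those sharing a remainder mod 7. The 7 residue classes mod 7 are the pigeonholes.
With 49 integers one could put 7 in each residue class and have no class reach 8.
The 50th integer pushes some class to 8, so 7·7 + 1 = 50.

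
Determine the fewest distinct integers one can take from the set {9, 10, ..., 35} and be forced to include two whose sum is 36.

19

Group the elements by complementary pair {x, 36−x}: {9,27}, {10,26}, {11,25}, …, giving 9 two-element pairs, the single value 18 (it cannot pair with itself since the integers are distinct), and 8 integers whose partner 36−x falls outside [9,35].
By the pigeonhole principle, treating each of those 18 groups as a pigeonhole, one can pick one integer per group — 18 integers — with no two summing to 36.
The 19th integer lands in an occupied pair, forcing a sum of 36.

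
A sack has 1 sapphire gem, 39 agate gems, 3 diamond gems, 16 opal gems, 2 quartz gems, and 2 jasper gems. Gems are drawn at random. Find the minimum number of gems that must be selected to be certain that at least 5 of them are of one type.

An adversary could hand out at most 4 gems per type (4 types run out sooner): 1 + 4 + 3 + 4 + 2 + 2 = 16 gems and still no type has 5.
Pigeonhole: one more gem lands in a type already at 4, so 17 draws are enough and 16 are not.

17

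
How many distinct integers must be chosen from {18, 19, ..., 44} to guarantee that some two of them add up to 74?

21

Two chosen integers sum to 74 exactly when both halves of some pair {x, 74−x} with 30 ≤ x ≤ 74−x ≤ 44 are chosen — 7 such pairs.
The remaining 13 elements (those with no distinct partner in range) can never complete a 74-sum, so the worst case takes all of them and one from each pair: 13 + 7 = 20.
The 21st integer has to be the second member of some pair, so 20 + 1 = 21.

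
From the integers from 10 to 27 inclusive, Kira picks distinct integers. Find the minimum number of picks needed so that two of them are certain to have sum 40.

12

A set avoiding the sum 40 can contain at most one of each pair {x, 40−x}, plus the 4 elements whose complement lies outside the range or equal to its own complement.
The integers 10, …, 20 (11 of them) are such a set: any two sum to at least 10+11 = 21 and at most 19+20 = 39 < 40.
Pigeonhole: any 12th integer completes one of the 7 pairs, so 12 choices force a sum of 40.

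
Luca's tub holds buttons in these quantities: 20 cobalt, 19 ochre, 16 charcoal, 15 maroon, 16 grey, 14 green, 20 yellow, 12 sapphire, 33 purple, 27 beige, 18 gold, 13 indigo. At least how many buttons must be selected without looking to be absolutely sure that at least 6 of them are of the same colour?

By the pigeonhole principle, put each drawn button into a box by colour. The largest draw with every box below 6 takes min(count, 5) from each colour.
Σ min(cᵢ, 5) = 5 + 5 + 5 + 5 + 5 + 5 + 5 + 5 + 5 + 5 + 5 + 5 = 60.
Draw number 60 + 1 = 61 must push one box to 6.

61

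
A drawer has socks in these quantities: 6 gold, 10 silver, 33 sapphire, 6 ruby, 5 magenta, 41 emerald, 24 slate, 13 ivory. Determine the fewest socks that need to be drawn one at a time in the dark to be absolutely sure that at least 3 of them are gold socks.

135

In the worst case for collecting gold socks, every non-gold sock comes out first.
There are 10 + 33 + 6 + 5 + 41 + 24 + 13 = 132 non-gold socks altogether.
After those, each further sock must be gold, so 132 + 3 = 135 draws guarantee 3 gold socks.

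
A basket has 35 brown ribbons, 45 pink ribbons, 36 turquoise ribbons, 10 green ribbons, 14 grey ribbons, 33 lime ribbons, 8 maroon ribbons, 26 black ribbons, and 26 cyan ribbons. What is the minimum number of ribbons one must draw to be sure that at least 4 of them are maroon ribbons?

In the worst case for collecting maroon ribbons, every non-maroon ribbon comes out first.
There are 35 + 45 + 36 + 10 + 14 + 33 + 26 + 26 = 225 non-maroon ribbons altogether.
After those, each further ribbon must be maroon, so 225 + 4 = 229 draws guarantee 4 maroon ribbons.

229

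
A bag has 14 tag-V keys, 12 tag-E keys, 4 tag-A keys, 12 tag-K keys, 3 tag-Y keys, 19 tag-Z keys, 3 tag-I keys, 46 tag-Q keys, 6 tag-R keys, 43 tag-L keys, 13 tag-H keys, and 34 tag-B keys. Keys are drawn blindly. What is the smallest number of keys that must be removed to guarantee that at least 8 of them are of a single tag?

An adversary could hand out at most 7 keys per tag (4 tags run out sooner): 7 + 7 + 4 + 7 + 3 + 7 + 3 + 7 + 6 + 7 + 7 + 7 = 72 keys and still no tag has 8.
One more key lands in a tag already at 7, so 73 draws are enough and 72 are not.

73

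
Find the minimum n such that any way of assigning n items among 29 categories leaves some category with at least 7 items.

175

With 174 items one could put exactly 6 in each of the 29 categories, and no category would reach 7.
One more item must land in a category that already has 6, giving it 7.
So 29 × 6 + 1 = 175 items are required.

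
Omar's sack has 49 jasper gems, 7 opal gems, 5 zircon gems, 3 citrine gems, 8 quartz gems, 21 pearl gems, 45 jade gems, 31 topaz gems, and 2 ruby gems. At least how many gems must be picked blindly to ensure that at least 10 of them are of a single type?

62

Put each drawn gem into a box by type. The largest draw with every box below 10 takes min(count, 9) from each type; types with fewer than 9 contribute all they have.
Σ min(cᵢ, 9) = 9 + 7 + 5 + 3 + 8 + 9 + 9 + 9 + 2 = 61.
Draw number 61 + 1 = 62 must push one box to 10.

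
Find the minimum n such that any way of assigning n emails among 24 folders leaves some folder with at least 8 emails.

169

With 168 emails one could put exactly 7 in each of the 24 folders, and no folder would reach 8.
By the pigeonhole principle, one more email must land in a folder that already has 7, giving it 8.
So 24 × 7 + 1 = 169 emails are required.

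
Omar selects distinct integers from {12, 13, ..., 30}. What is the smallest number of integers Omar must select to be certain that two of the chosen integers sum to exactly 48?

14

A set avoiding the sum 48 can contain at most one of each pair {x, 48−x}, plus the 7 elements whose complement lies outside the range or equal to its own complement.
The integers 12, …, 24 (13 of them) are such a set: any two sum to at least 12+13 = 25 and at most 23+24 = 47 < 48.
By pigeonhole, any 14th integer completes one of the 6 pairs, so 14 choices force a sum of 48.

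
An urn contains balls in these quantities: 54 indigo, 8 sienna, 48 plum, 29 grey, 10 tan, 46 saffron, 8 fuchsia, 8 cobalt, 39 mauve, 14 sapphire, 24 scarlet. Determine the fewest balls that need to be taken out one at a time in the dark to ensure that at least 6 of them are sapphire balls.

In the worst case for collecting sapphire balls, every non-sapphire ball comes out first.
There are 54 + 8 + 48 + 29 + 10 + 46 + 8 + 8 + 39 + 24 = 274 non-sapphire balls altogether.
After those, each further ball must be sapphire, so 274 + 6 = 280 draws guarantee 6 sapphire balls.

280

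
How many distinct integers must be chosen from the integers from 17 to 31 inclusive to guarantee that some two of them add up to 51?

10

A set avoiding the sum 51 can contain at most one of each pair {x, 51−x}, plus the 3 elements whose complement lies outside the range.
The integers 17, …, 25 (9 of them) are such a set: any two sum to at least 17+18 = 35 and at most 24+25 = 49 < 51.
By pigeonhole, any 10th integer completes one of the 6 pairs, so 10 choices force a sum of 51.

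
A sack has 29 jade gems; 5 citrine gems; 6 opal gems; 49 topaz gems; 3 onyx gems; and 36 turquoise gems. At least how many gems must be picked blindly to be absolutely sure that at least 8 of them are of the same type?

36

The 6 types are the holes; the gems drawn are the pigeons.
To avoid 8 of any one type, the worst case takes at most 7 of each type, or every gem of a type that has fewer than 7.
That gives 7 + 5 + 6 + 7 + 3 + 7 = 35 gems with no type reaching 8.
The next gem forces some type to 8, so 35 + 1 = 36.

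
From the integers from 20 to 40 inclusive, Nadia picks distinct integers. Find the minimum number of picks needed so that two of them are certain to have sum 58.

13

Two chosen integers sum to 58 exactly when both halves of some pair {x, 58−x} with 20 ≤ x ≤ 58−x ≤ 38 are chosen — 9 such pairs.
The remaining 3 elements (those with no distinct partner in range) can never complete a 58-sum, so the worst case takes all of them and one from each pair: 3 + 9 = 12.
The 13th integer has to be the second member of some pair, so 12 + 1 = 13.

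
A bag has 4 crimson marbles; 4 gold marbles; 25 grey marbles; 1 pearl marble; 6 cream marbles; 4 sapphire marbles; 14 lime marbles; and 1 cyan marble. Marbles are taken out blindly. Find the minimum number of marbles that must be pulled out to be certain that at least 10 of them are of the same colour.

An adversary could hand out at most 9 marbles per colour (6 colours run out sooner): 4 + 4 + 9 + 1 + 6 + 4 + 9 + 1 = 38 marbles and still no colour has 10.
One more marble lands in a colour already at 9, so 39 draws are enough and 38 are not.

39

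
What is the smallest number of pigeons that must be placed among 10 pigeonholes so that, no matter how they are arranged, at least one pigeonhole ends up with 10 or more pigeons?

91

With 90 pigeons one could put exactly 9 in each of the 10 pigeonholes, and no pigeonhole would reach 10.
By pigeonhole, one more pigeon must land in a pigeonhole that already has 9, giving it 10.
So 10 × 9 + 1 = 91 pigeons are required.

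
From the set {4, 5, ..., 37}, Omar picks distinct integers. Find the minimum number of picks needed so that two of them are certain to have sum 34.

22

A set avoiding the sum 34 can contain at most one of each pair {x, 34−x}, plus the 8 elements whose complement lies outside the range or equal to its own complement.
The integers 17, …, 37 (21 of them) are such a set: any two sum to at least 17+18 = 35 > 34.
By pigeonhole, any 22nd integer completes one of the 13 pairs, so 22 choices force a sum of 34.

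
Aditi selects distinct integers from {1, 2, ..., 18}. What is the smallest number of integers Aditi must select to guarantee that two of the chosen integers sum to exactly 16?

12

Group the elements by complementary pair {x, 16−x}: {1,15}, {2,14}, {3,13}, …, giving 7 two-element pairs, the single value 8 (it cannot pair with itself since the integers are distinct), and 3 integers whose partner 16−x falls outside [1,18].
By the pigeonhole principle, treating each of those 11 groups as a pigeonhole, one can pick one integer per group — 11 integers — with no two summing to 16.
The 12th integer lands in an occupied pair, forcing a sum of 16.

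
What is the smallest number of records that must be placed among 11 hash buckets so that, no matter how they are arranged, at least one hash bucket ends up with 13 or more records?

133

With 132 records one could put exactly 12 in each of the 11 hash buckets, and no hash bucket would reach 13.
One more record must land in a hash bucket that already has 12, giving it 13.
So 11 × 12 + 1 = 133 records are required.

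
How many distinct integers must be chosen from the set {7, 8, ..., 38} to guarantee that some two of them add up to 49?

Group the elements by complementary pair {x, 49−x}: {11,38}, {12,37}, {13,36}, …, giving 14 two-element pairs and 4 integers whose partner 49−x falls outside [7,38].
Treating each of those 18 groups as a pigeonhole, one can pick one integer per group — 18 integers — with no two summing to 49.
The 19th integer lands in an occupied pair, forcing a sum of 49.

19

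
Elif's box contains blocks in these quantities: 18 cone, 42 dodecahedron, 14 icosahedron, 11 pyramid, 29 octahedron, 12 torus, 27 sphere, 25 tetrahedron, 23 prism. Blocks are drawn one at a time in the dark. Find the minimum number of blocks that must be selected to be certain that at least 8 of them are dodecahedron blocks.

167

In the worst case for collecting dodecahedron blocks, every non-dodecahedron block comes out first.
There are 18 + 14 + 11 + 29 + 12 + 27 + 25 + 23 = 159 non-dodecahedron blocks altogether.
After those, each further block must be dodecahedron, so 159 + 8 = 167 draws guarantee 8 dodecahedron blocks.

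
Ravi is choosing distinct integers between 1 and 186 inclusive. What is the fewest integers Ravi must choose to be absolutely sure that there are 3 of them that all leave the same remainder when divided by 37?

75

Pigeonhole: the 37 residue classes mod 37 are the pigeonholes.
With 74 integers one could put 2 in each residue class and have no class reach 3.
The 75th integer pushes some class to 3, so 37·2 + 1 = 75.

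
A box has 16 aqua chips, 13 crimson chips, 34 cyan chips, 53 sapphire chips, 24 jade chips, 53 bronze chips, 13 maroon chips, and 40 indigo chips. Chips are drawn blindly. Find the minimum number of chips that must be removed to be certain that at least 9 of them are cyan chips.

221

In the worst case for collecting cyan chips, every non-cyan chip comes out first.
There are 16 + 13 + 53 + 24 + 53 + 13 + 40 = 212 non-cyan chips altogether.
After those, each further chip must be cyan, so 212 + 9 = 221 draws guarantee 9 cyan chips.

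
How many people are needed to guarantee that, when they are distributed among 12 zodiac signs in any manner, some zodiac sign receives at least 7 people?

73

With 72 people one could put exactly 6 in each of the 12 zodiac signs, and no zodiac sign would reach 7.
One more person must land in a zodiac sign that already has 6, giving it 7.
So 12 × 6 + 1 = 73 people are required.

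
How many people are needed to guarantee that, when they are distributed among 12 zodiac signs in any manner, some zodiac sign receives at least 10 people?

With 108 people one could put exactly 9 in each of the 12 zodiac signs, and no zodiac sign would reach 10.
By the pigeonhole principle, one more person must land in a zodiac sign that already has 9, giving it 10.
So 12 × 9 + 1 = 109 people are required.

109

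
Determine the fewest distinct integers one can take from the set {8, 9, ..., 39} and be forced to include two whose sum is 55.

A set avoiding the sum 55 can contain at most one of each pair {x, 55−x}, plus the 8 elements whose complement lies outside the range.
The integers 8, …, 27 (20 of them) are such a set: any two sum to at least 8+9 = 17 and at most 26+27 = 53 < 55.
By the pigeonhole principle, any 21st integer completes one of the 12 pairs, so 21 choices force a sum of 55.

21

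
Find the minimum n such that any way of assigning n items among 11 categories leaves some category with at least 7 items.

67

With 66 items one could put exactly 6 in each of the 11 categories, and no category would reach 7.
By pigeonhole, one more item must land in a category that already has 6, giving it 7.
So 11 × 6 + 1 = 67 items are required.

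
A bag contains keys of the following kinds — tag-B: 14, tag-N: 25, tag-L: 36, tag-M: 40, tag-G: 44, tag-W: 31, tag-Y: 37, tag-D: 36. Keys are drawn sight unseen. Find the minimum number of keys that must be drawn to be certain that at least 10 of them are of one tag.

An adversary could hand out at most 9 keys per tag: 9 + 9 + 9 + 9 + 9 + 9 + 9 + 9 = 72 keys and still no tag has 10.
One more key lands in a tag already at 9, so 73 draws are enough and 72 are not.

73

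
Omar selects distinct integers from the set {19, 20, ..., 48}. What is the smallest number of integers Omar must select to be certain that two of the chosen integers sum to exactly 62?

19

A set avoiding the sum 62 can contain at most one of each pair {x, 62−x}, plus the 6 elements whose complement lies outside the range or equal to its own complement.
The integers 31, …, 48 (18 of them) are such a set: any two sum to at least 31+32 = 63 > 62.
Pigeonhole: any 19th integer completes one of the 12 pairs, so 19 choices force a sum of 62.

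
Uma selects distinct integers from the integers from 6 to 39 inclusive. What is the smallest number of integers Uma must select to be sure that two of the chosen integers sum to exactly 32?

A set avoiding the sum 32 can contain at most one of each pair {x, 32−x}, plus the 14 elements whose complement lies outside the range or equal to its own complement.
The integers 16, …, 39 (24 of them) are such a set: any two sum to at least 16+17 = 33 > 32.
Any 25th integer completes one of the 10 pairs, so 25 choices force a sum of 32.

25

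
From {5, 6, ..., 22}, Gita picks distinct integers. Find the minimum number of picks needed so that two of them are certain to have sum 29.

11

A set avoiding the sum 29 can contain at most one of each pair {x, 29−x}, plus the 2 elements whose complement lies outside the range.
The integers 5, …, 14 (10 of them) are such a set: any two sum to at least 5+6 = 11 and at most 13+14 = 27 < 29.
Any 11th integer completes one of the 8 pairs, so 11 choices force a sum of 29.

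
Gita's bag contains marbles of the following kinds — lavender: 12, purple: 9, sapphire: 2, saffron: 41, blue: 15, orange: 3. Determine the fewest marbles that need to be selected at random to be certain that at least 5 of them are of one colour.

Put each drawn marble into a box by colour. The largest draw with every box below 5 takes min(count, 4) from each colour; colours with fewer than 4 contribute all they have.
Σ min(cᵢ, 4) = 4 + 4 + 2 + 4 + 4 + 3 = 21.
Draw number 21 + 1 = 22 must push one box to 5.

22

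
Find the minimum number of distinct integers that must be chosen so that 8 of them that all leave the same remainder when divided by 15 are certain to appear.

By the pigeonhole principle, the 15 residue classes mod 15 are the pigeonholes.
With 105 integers one could put 7 in each residue class and have no class reach 8.
The 106th integer pushes some class to 8, so 15·7 + 1 = 106.

106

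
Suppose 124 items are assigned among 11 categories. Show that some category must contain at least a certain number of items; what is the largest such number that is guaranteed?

The 11 categories are the holes and the 124 items are the pigeons.
If every category held at most 11 items, the total would be at most 11 × 11 = 121, which is less than 124.
So some category holds at least ⌈124/11⌉ = 12 items.

12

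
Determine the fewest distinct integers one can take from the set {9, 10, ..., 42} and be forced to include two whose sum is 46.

21

Group the elements by complementary pair {x, 46−x}: {9,37}, {10,36}, {11,35}, …, giving 14 two-element pairs; the single value 23 (it cannot pair with itself since the integers are distinct); and 5 integers whose partner 46−x falls outside [9,42].
Treating each of those 20 groups as a pigeonhole, one can pick one integer per group — 20 integers — with no two summing to 46.
The 21st integer lands in an occupied pair, forcing a sum of 46.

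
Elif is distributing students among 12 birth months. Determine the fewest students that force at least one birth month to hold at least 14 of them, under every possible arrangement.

With 156 students one could put exactly 13 in each of the 12 birth months, and no birth month would reach 14.
Pigeonhole: one more student must land in a birth month that already has 13, giving it 14.
So 12 × 13 + 1 = 157 students are required.

157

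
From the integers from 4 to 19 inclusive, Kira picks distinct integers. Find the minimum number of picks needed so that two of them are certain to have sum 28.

A set avoiding the sum 28 can contain at most one of each pair {x, 28−x}, plus the 6 elements whose complement lies outside the range or equal to its own complement.
The integers 4, …, 14 (11 of them) are such a set: any two sum to at least 4+5 = 9 and at most 13+14 = 27 < 28.
Pigeonhole: any 12th integer completes one of the 5 pairs, so 12 choices force a sum of 28.

12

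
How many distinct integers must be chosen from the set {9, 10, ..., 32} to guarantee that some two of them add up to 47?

16

Two chosen integers sum to 47 exactly when both halves of some pair {x, 47−x} with 15 ≤ x ≤ 47−x ≤ 32 are chosen — 9 such pairs.
The remaining 6 elements (those with no distinct partner in range) can never complete a 47-sum, so the worst case takes all of them and one from each pair: 6 + 9 = 15.
The 16th integer has to be the second member of some pair, so 15 + 1 = 16.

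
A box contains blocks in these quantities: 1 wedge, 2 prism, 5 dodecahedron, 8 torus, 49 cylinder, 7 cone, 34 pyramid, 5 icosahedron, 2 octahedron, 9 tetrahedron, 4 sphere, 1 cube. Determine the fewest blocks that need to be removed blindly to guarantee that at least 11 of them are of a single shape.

65

By the pigeonhole principle, the 12 shapes are the holes; the blocks drawn are the pigeons.
To avoid 11 of any one shape, the worst case takes at most 10 of each shape, or every block of a shape that has fewer than 10.
That gives 1 + 2 + 5 + 8 + 10 + 7 + 10 + 5 + 2 + 9 + 4 + 1 = 64 blocks with no shape reaching 11.
The next block forces some shape to 11, so 64 + 1 = 65.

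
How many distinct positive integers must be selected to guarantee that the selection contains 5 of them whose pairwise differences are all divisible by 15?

61

Integers whose pairwise differences are multiples of 15 are exactly those sharing a remainder mod 15. The 15 residue classes mod 15 are the pigeonholes.
With 60 integers one could put 4 in each residue class and have no class reach 5.
The 61st integer pushes some class to 5, so 15·4 + 1 = 61.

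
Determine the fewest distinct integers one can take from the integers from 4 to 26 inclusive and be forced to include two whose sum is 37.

16

Two chosen integers sum to 37 exactly when both halves of some pair {x, 37−x} with 11 ≤ x ≤ 37−x ≤ 26 are chosen — 8 such pairs.
The remaining 7 elements (those with no distinct partner in range) can never complete a 37-sum, so the worst case takes all of them and one from each pair: 7 + 8 = 15.
By the pigeonhole principle, the 16th integer has to be the second member of some pair, so 15 + 1 = 16.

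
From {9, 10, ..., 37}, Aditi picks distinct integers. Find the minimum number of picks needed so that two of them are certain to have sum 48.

Two chosen integers sum to 48 exactly when both halves of some pair {x, 48−x} with 11 ≤ x ≤ 48−x ≤ 37 are chosen — 13 such pairs.
The remaining 3 elements (those with no distinct partner in range) can never complete a 48-sum, so the worst case takes all of them and one from each pair: 3 + 13 = 16.
By pigeonhole, the 17th integer has to be the second member of some pair, so 16 + 1 = 17.

17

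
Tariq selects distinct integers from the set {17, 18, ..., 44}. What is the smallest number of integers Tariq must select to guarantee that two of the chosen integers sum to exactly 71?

20

A set avoiding the sum 71 can contain at most one of each pair {x, 71−x}, plus the 10 elements whose complement lies outside the range.
The integers 17, …, 35 (19 of them) are such a set: any two sum to at least 17+18 = 35 and at most 34+35 = 69 < 71.
By the pigeonhole principle, any 20th integer completes one of the 9 pairs, so 20 choices force a sum of 71.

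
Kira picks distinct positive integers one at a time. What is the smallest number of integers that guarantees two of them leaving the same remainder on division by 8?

Pigeonhole: the 8 residue classes mod 8 are the pigeonholes.
With 8 integers one could put 1 in each residue class and have no class reach 2.
The 9th integer pushes some class to 2, so 8·1 + 1 = 9.

9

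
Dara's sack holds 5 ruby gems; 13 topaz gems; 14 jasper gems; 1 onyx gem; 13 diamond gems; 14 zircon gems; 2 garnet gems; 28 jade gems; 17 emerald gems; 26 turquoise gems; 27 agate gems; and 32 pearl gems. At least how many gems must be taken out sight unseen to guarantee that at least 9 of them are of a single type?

81

By pigeonhole, the 12 types are the holes; the gems drawn are the pigeons.
To avoid 9 of any one type, the worst case takes at most 8 of each type, or every gem of a type that has fewer than 8.
That gives 5 + 8 + 8 + 1 + 8 + 8 + 2 + 8 + 8 + 8 + 8 + 8 = 80 gems with no type reaching 9.
The next gem forces some type to 9, so 80 + 1 = 81.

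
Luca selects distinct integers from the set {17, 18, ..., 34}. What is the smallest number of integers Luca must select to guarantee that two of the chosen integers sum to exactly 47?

Group the elements by complementary pair {x, 47−x}: {17,30}, {18,29}, {19,28}, …, giving 7 two-element pairs and 4 integers whose partner 47−x falls outside [17,34].
Pigeonhole: treating each of those 11 groups as a pigeonhole, one can pick one integer per group — 11 integers — with no two summing to 47.
The 12th integer lands in an occupied pair, forcing a sum of 47.

12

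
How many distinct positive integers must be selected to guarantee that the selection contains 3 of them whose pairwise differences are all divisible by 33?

67

Integers whose pairwise differences are multiples of 33 are exactly those sharing a remainder mod 33. Pigeonhole: the 33 residue classes mod 33 are the pigeonholes.
With 66 integers one could put 2 in each residue class and have no class reach 3.
The 67th integer pushes some class to 3, so 33·2 + 1 = 67.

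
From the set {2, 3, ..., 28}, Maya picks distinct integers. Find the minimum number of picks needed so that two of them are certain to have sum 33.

16

Two chosen integers sum to 33 exactly when both halves of some pair {x, 33−x} with 5 ≤ x ≤ 33−x ≤ 28 are chosen — 12 such pairs.
The remaining 3 elements (those with no distinct partner in range) can never complete a 33-sum, so the worst case takes all of them and one from each pair: 3 + 12 = 15.
The 16th integer has to be the second member of some pair, so 15 + 1 = 16.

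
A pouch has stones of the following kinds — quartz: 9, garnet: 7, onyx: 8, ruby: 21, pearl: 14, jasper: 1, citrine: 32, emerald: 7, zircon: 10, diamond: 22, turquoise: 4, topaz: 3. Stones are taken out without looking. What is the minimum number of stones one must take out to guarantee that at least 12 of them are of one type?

94

By pigeonhole, the 12 types are the holes; the stones drawn are the pigeons.
To avoid 12 of any one type, the worst case takes at most 11 of each type, or every stone of a type that has fewer than 11.
That gives 9 + 7 + 8 + 11 + 11 + 1 + 11 + 7 + 10 + 11 + 4 + 3 = 93 stones with no type reaching 12.
The next stone forces some type to 12, so 93 + 1 = 94.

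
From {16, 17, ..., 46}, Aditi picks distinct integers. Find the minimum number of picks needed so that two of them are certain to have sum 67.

A set avoiding the sum 67 can contain at most one of each pair {x, 67−x}, plus the 5 elements whose complement lies outside the range.
The integers 16, …, 33 (18 of them) are such a set: any two sum to at least 16+17 = 33 and at most 32+33 = 65 < 67.
By pigeonhole, any 19th integer completes one of the 13 pairs, so 19 choices force a sum of 67.

19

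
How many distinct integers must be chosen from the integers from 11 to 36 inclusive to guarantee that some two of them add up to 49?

Two chosen integers sum to 49 exactly when both halves of some pair {x, 49−x} with 13 ≤ x ≤ 49−x ≤ 36 are chosen — 12 such pairs.
The remaining 2 elements (those with no distinct partner in range) can never complete a 49-sum, so the worst case takes all of them and one from each pair: 2 + 12 = 14.
Pigeonhole: the 15th integer has to be the second member of some pair, so 14 + 1 = 15.

15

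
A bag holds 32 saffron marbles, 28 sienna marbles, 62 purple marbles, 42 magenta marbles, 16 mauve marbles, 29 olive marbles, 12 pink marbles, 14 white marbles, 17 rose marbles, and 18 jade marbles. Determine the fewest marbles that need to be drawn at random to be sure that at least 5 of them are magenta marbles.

In the worst case for collecting magenta marbles, every non-magenta marble comes out first.
There are 32 + 28 + 62 + 16 + 29 + 12 + 14 + 17 + 18 = 228 non-magenta marbles altogether.
After those, each further marble must be magenta, so 228 + 5 = 233 draws guarantee 5 magenta marbles.

233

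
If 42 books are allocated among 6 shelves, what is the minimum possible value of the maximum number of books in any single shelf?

Pigeonhole: the 6 shelves are the holes and the 42 books are the pigeons.
If every shelf held at most 6 books, the total would be at most 6 × 6 = 36, which is less than 42.
So some shelf holds at least ⌈42/6⌉ = 7 books.

7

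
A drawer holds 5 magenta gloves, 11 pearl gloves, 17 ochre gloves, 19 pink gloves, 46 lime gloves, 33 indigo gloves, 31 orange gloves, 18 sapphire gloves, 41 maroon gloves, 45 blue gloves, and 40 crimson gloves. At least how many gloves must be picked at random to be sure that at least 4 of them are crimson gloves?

270

In the worst case for collecting crimson gloves, every non-crimson glove comes out first.
There are 5 + 11 + 17 + 19 + 46 + 33 + 31 + 18 + 41 + 45 = 266 non-crimson gloves altogether.
After those, each further glove must be crimson, so 266 + 4 = 270 draws guarantee 4 crimson gloves.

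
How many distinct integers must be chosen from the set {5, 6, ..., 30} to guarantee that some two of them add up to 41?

Two chosen integers sum to 41 exactly when both halves of some pair {x, 41−x} with 11 ≤ x ≤ 41−x ≤ 30 are chosen — 10 such pairs.
The remaining 6 elements (those with no distinct partner in range) can never complete a 41-sum, so the worst case takes all of them and one from each pair: 6 + 10 = 16.
By the pigeonhole principle, the 17th integer has to be the second member of some pair, so 16 + 1 = 17.

17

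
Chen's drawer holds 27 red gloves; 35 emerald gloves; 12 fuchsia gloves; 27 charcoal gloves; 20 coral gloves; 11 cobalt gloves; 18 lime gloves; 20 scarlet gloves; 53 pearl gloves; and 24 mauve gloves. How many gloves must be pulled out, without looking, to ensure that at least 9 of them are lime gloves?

In the worst case for collecting lime gloves, every non-lime glove comes out first.
There are 27 + 35 + 12 + 27 + 20 + 11 + 20 + 53 + 24 = 229 non-lime gloves altogether.
After those, each further glove must be lime, so 229 + 9 = 238 draws guarantee 9 lime gloves.

238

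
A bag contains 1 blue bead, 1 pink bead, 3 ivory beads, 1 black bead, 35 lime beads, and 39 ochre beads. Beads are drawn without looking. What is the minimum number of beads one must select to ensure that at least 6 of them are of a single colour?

17

An adversary could hand out at most 5 beads per colour (4 colours run out sooner): 1 + 1 + 3 + 1 + 5 + 5 = 16 beads and still no colour has 6.
Pigeonhole: one more bead lands in a colour already at 5, so 17 draws are enough and 16 are not.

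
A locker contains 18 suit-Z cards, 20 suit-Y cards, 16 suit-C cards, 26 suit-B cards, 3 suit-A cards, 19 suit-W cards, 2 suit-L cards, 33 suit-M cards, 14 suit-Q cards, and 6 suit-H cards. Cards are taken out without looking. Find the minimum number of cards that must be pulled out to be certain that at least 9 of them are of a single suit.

68

By the pigeonhole principle, put each drawn card into a box by suit. The largest draw with every box below 9 takes min(count, 8) from each suit; suits with fewer than 8 contribute all they have.
Σ min(cᵢ, 8) = 8 + 8 + 8 + 8 + 3 + 8 + 2 + 8 + 8 + 6 = 67.
Draw number 67 + 1 = 68 must push one box to 9.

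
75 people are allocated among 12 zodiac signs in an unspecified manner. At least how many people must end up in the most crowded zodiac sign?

By pigeonhole, the 12 zodiac signs are the holes and the 75 people are the pigeons.
If every zodiac sign held at most 6 people, the total would be at most 12 × 6 = 72, which is less than 75.
So some zodiac sign holds at least ⌈75/12⌉ = 7 people.

7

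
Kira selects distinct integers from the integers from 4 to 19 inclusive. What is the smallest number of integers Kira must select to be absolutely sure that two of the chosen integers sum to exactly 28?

Group the elements by complementary pair {x, 28−x}: {9,19}, {10,18}, {11,17}, …, giving 5 two-element pairs, the single value 14 (it cannot pair with itself since the integers are distinct), and 5 integers whose partner 28−x falls outside [4,19].
Pigeonhole: treating each of those 11 groups as a pigeonhole, one can pick one integer per group — 11 integers — with no two summing to 28.
The 12th integer lands in an occupied pair, forcing a sum of 28.

12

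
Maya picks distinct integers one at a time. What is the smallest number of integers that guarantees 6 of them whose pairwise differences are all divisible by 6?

Integers whose pairwise differences are multiples of 6 are exactly those sharing a remainder mod 6. Pigeonhole: the 6 residue classes mod 6 are the pigeonholes.
With 30 integers one could put 5 in each residue class and have no class reach 6.
The 31st integer pushes some class to 6, so 6·5 + 1 = 31.

31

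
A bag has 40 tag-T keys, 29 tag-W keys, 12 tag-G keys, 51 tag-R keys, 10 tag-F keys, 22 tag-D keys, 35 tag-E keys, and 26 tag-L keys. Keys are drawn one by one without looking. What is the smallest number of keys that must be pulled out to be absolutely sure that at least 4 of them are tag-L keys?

In the worst case for collecting tag-L keys, every non-tag-L key comes out first.
There are 40 + 29 + 12 + 51 + 10 + 22 + 35 = 199 non-tag-L keys altogether.
After those, each further key must be tag-L, so 199 + 4 = 203 draws guarantee 4 tag-L keys.

203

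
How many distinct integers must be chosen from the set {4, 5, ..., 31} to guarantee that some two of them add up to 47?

21

A set avoiding the sum 47 can contain at most one of each pair {x, 47−x}, plus the 12 elements whose complement lies outside the range.
The integers 4, …, 23 (20 of them) are such a set: any two sum to at least 4+5 = 9 and at most 22+23 = 45 < 47.
By pigeonhole, any 21st integer completes one of the 8 pairs, so 21 choices force a sum of 47.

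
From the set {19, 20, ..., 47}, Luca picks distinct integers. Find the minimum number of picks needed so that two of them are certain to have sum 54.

Two chosen integers sum to 54 exactly when both halves of some pair {x, 54−x} with 19 ≤ x ≤ 54−x ≤ 35 are chosen — 8 such pairs.
The remaining 13 elements (those with no distinct partner in range) can never complete a 54-sum, so the worst case takes all of them and one from each pair: 13 + 8 = 21.
By pigeonhole, the 22nd integer has to be the second member of some pair, so 21 + 1 = 22.

22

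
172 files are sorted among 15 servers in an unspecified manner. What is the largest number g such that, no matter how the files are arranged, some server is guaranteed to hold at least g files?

By pigeonhole, the 15 servers are the holes and the 172 files are the pigeons.
If every server held at most 11 files, the total would be at most 15 × 11 = 165, which is less than 172.
So some server holds at least ⌈172/15⌉ = 12 files.

12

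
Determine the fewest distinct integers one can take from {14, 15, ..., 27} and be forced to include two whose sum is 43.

Two chosen integers sum to 43 exactly when both halves of some pair {x, 43−x} with 16 ≤ x ≤ 43−x ≤ 27 are chosen — 6 such pairs.
The remaining 2 elements (those with no distinct partner in range) can never complete a 43-sum, so the worst case takes all of them and one from each pair: 2 + 6 = 8.
By the pigeonhole principle, the 9th integer has to be the second member of some pair, so 8 + 1 = 9.

9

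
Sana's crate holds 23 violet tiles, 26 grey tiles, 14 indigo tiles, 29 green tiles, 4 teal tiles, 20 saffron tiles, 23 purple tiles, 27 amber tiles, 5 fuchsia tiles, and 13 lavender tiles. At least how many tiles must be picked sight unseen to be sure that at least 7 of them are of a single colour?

58

An adversary could hand out at most 6 tiles per colour (teal, fuchsia run out sooner): 6 + 6 + 6 + 6 + 4 + 6 + 6 + 6 + 5 + 6 = 57 tiles and still no colour has 7.
By the pigeonhole principle, one more tile lands in a colour already at 6, so 58 draws are enough and 57 are not.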